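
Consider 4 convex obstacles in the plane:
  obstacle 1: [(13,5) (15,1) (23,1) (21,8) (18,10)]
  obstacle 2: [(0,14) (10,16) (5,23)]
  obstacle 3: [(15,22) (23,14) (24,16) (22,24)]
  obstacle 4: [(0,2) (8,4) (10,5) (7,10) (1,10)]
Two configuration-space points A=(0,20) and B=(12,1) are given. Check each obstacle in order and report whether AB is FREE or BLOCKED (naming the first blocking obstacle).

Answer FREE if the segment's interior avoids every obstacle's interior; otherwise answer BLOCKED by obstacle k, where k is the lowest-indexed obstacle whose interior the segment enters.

Obstacle 1 [(13,5) (15,1) (23,1) (21,8) (18,10)]:
  edge (13,5)–(15,1): clear
  edge (15,1)–(23,1): clear
  edge (23,1)–(21,8): clear
  edge (21,8)–(18,10): clear
  edge (18,10)–(13,5): clear
  midpoint (6,21/2) outside
  → clear
Obstacle 2 [(0,14) (10,16) (5,23)]:
  edge (0,14)–(10,16): crosses AB
  edge (10,16)–(5,23): clear
  edge (5,23)–(0,14): crosses AB
  → BLOCKED
Obstacle 3 [(15,22) (23,14) (24,16) (22,24)]:
  edge (15,22)–(23,14): clear
  edge (23,14)–(24,16): clear
  edge (24,16)–(22,24): clear
  edge (22,24)–(15,22): clear
  midpoint (6,21/2) outside
  → clear
Obstacle 4 [(0,2) (8,4) (10,5) (7,10) (1,10)]:
  edge (0,2)–(8,4): clear
  edge (8,4)–(10,5): crosses AB
  edge (10,5)–(7,10): clear
  edge (7,10)–(1,10): crosses AB
  edge (1,10)–(0,2): clear
  → BLOCKED

BLOCKED by obstacle 2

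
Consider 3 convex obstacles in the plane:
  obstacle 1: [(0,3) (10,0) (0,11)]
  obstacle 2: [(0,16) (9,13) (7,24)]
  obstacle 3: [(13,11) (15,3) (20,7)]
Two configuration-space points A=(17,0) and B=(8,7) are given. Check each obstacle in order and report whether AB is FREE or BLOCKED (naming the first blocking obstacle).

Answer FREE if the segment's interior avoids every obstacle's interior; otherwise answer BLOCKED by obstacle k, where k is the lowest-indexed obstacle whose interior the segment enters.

FREE

Obstacle 1 [(0,3) (10,0) (0,11)]:
  edge (0,3)–(10,0): clear
  edge (10,0)–(0,11): clear
  edge (0,11)–(0,3): clear
  midpoint (25/2,7/2) outside
  → clear
Obstacle 2 [(0,16) (9,13) (7,24)]:
  edge (0,16)–(9,13): clear
  edge (9,13)–(7,24): clear
  edge (7,24)–(0,16): clear
  midpoint (25/2,7/2) outside
  → clear
Obstacle 3 [(13,11) (15,3) (20,7)]:
  edge (13,11)–(15,3): clear
  edge (15,3)–(20,7): clear
  edge (20,7)–(13,11): clear
  midpoint (25/2,7/2) outside
  → clear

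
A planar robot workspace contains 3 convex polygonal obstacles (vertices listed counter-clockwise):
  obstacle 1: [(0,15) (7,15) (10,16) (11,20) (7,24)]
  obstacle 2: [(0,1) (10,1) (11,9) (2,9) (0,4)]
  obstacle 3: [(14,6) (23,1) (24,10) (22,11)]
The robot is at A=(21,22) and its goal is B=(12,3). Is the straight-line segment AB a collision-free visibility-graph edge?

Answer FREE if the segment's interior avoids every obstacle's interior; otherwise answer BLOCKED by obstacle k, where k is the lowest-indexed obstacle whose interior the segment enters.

FREE

Obstacle 1 [(0,15) (7,15) (10,16) (11,20) (7,24)]:
  edge (0,15)–(7,15): clear
  edge (7,15)–(10,16): clear
  edge (10,16)–(11,20): clear
  edge (11,20)–(7,24): clear
  edge (7,24)–(0,15): clear
  midpoint (33/2,25/2) outside
  → clear
Obstacle 2 [(0,1) (10,1) (11,9) (2,9) (0,4)]:
  edge (0,1)–(10,1): clear
  edge (10,1)–(11,9): clear
  edge (11,9)–(2,9): clear
  edge (2,9)–(0,4): clear
  edge (0,4)–(0,1): clear
  midpoint (33/2,25/2) outside
  → clear
Obstacle 3 [(14,6) (23,1) (24,10) (22,11)]:
  edge (14,6)–(23,1): clear
  edge (23,1)–(24,10): clear
  edge (24,10)–(22,11): clear
  edge (22,11)–(14,6): clear
  midpoint (33/2,25/2) outside
  → clear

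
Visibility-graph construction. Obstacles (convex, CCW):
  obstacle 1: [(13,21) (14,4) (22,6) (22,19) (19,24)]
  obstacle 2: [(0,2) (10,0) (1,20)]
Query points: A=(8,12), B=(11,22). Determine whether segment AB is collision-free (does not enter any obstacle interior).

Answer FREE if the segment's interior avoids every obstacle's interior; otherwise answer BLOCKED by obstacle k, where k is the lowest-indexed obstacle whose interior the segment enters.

FREE

Obstacle 1 [(13,21) (14,4) (22,6) (22,19) (19,24)]:
  edge (13,21)–(14,4): clear
  edge (14,4)–(22,6): clear
  edge (22,6)–(22,19): clear
  edge (22,19)–(19,24): clear
  edge (19,24)–(13,21): clear
  midpoint (19/2,17) outside
  → clear
Obstacle 2 [(0,2) (10,0) (1,20)]:
  edge (0,2)–(10,0): clear
  edge (10,0)–(1,20): clear
  edge (1,20)–(0,2): clear
  midpoint (19/2,17) outside
  → clear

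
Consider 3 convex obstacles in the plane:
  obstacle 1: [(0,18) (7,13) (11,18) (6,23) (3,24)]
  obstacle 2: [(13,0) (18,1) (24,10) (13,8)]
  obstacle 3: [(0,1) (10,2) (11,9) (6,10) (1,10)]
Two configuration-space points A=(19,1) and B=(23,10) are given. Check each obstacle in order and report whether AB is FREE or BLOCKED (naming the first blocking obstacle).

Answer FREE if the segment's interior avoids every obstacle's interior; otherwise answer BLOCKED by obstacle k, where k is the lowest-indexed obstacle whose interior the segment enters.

Obstacle 1 [(0,18) (7,13) (11,18) (6,23) (3,24)]:
  edge (0,18)–(7,13): clear
  edge (7,13)–(11,18): clear
  edge (11,18)–(6,23): clear
  edge (6,23)–(3,24): clear
  edge (3,24)–(0,18): clear
  midpoint (21,11/2) outside
  → clear
Obstacle 2 [(13,0) (18,1) (24,10) (13,8)]:
  edge (13,0)–(18,1): clear
  edge (18,1)–(24,10): crosses AB
  edge (24,10)–(13,8): crosses AB
  edge (13,8)–(13,0): clear
  → BLOCKED
Obstacle 3 [(0,1) (10,2) (11,9) (6,10) (1,10)]:
  edge (0,1)–(10,2): clear
  edge (10,2)–(11,9): clear
  edge (11,9)–(6,10): clear
  edge (6,10)–(1,10): clear
  edge (1,10)–(0,1): clear
  midpoint (21,11/2) outside
  → clear

BLOCKED by obstacle 2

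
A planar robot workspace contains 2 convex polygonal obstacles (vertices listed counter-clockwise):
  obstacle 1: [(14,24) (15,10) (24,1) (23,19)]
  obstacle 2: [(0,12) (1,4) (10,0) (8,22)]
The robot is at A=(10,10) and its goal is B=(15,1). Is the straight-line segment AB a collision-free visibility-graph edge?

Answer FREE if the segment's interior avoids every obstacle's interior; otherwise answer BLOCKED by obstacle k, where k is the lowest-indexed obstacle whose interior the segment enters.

Obstacle 1 [(14,24) (15,10) (24,1) (23,19)]:
  edge (14,24)–(15,10): clear
  edge (15,10)–(24,1): clear
  edge (24,1)–(23,19): clear
  edge (23,19)–(14,24): clear
  midpoint (25/2,11/2) outside
  → clear
Obstacle 2 [(0,12) (1,4) (10,0) (8,22)]:
  edge (0,12)–(1,4): clear
  edge (1,4)–(10,0): clear
  edge (10,0)–(8,22): clear
  edge (8,22)–(0,12): clear
  midpoint (25/2,11/2) outside
  → clear

FREE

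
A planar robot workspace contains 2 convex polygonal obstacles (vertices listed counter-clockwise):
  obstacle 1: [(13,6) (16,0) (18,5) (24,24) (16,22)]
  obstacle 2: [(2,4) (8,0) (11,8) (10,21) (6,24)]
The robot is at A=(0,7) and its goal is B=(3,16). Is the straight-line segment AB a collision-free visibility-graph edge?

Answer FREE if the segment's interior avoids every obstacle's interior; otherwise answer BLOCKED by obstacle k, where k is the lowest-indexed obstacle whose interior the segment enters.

Obstacle 1 [(13,6) (16,0) (18,5) (24,24) (16,22)]:
  edge (13,6)–(16,0): clear
  edge (16,0)–(18,5): clear
  edge (18,5)–(24,24): clear
  edge (24,24)–(16,22): clear
  edge (16,22)–(13,6): clear
  midpoint (3/2,23/2) outside
  → clear
Obstacle 2 [(2,4) (8,0) (11,8) (10,21) (6,24)]:
  edge (2,4)–(8,0): clear
  edge (8,0)–(11,8): clear
  edge (11,8)–(10,21): clear
  edge (10,21)–(6,24): clear
  edge (6,24)–(2,4): clear
  midpoint (3/2,23/2) outside
  → clear

FREE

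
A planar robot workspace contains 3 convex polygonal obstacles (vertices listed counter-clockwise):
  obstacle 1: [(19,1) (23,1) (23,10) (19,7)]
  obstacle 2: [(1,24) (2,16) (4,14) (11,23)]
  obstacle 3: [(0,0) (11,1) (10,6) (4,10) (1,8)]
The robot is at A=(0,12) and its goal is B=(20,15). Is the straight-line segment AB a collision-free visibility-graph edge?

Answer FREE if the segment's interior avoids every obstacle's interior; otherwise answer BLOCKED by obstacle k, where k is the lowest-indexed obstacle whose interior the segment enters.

FREE

Obstacle 1 [(19,1) (23,1) (23,10) (19,7)]:
  edge (19,1)–(23,1): clear
  edge (23,1)–(23,10): clear
  edge (23,10)–(19,7): clear
  edge (19,7)–(19,1): clear
  midpoint (10,27/2) outside
  → clear
Obstacle 2 [(1,24) (2,16) (4,14) (11,23)]:
  edge (1,24)–(2,16): clear
  edge (2,16)–(4,14): clear
  edge (4,14)–(11,23): clear
  edge (11,23)–(1,24): clear
  midpoint (10,27/2) outside
  → clear
Obstacle 3 [(0,0) (11,1) (10,6) (4,10) (1,8)]:
  edge (0,0)–(11,1): clear
  edge (11,1)–(10,6): clear
  edge (10,6)–(4,10): clear
  edge (4,10)–(1,8): clear
  edge (1,8)–(0,0): clear
  midpoint (10,27/2) outside
  → clear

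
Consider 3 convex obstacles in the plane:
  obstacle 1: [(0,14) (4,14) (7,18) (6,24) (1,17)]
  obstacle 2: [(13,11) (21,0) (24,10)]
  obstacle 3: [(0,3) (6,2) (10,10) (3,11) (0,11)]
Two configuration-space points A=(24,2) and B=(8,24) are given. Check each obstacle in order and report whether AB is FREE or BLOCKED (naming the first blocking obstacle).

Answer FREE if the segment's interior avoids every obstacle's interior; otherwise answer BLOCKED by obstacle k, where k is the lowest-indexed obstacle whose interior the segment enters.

BLOCKED by obstacle 2

Obstacle 1 [(0,14) (4,14) (7,18) (6,24) (1,17)]:
  edge (0,14)–(4,14): clear
  edge (4,14)–(7,18): clear
  edge (7,18)–(6,24): clear
  edge (6,24)–(1,17): clear
  edge (1,17)–(0,14): clear
  midpoint (16,13) outside
  → clear
Obstacle 2 [(13,11) (21,0) (24,10)]:
  edge (13,11)–(21,0): clear
  edge (21,0)–(24,10): crosses AB
  edge (24,10)–(13,11): crosses AB
  → BLOCKED
Obstacle 3 [(0,3) (6,2) (10,10) (3,11) (0,11)]:
  edge (0,3)–(6,2): clear
  edge (6,2)–(10,10): clear
  edge (10,10)–(3,11): clear
  edge (3,11)–(0,11): clear
  edge (0,11)–(0,3): clear
  midpoint (16,13) outside
  → clear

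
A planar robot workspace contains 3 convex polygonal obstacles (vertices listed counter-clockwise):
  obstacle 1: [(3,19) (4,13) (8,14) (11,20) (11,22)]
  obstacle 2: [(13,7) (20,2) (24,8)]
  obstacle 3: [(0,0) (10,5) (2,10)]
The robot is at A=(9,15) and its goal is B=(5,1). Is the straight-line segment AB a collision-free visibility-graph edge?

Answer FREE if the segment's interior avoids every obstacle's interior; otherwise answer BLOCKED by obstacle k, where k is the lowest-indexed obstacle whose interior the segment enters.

Obstacle 1 [(3,19) (4,13) (8,14) (11,20) (11,22)]:
  edge (3,19)–(4,13): clear
  edge (4,13)–(8,14): clear
  edge (8,14)–(11,20): clear
  edge (11,20)–(11,22): clear
  edge (11,22)–(3,19): clear
  midpoint (7,8) outside
  → clear
Obstacle 2 [(13,7) (20,2) (24,8)]:
  edge (13,7)–(20,2): clear
  edge (20,2)–(24,8): clear
  edge (24,8)–(13,7): clear
  midpoint (7,8) outside
  → clear
Obstacle 3 [(0,0) (10,5) (2,10)]:
  edge (0,0)–(10,5): crosses AB
  edge (10,5)–(2,10): crosses AB
  edge (2,10)–(0,0): clear
  → BLOCKED

BLOCKED by obstacle 3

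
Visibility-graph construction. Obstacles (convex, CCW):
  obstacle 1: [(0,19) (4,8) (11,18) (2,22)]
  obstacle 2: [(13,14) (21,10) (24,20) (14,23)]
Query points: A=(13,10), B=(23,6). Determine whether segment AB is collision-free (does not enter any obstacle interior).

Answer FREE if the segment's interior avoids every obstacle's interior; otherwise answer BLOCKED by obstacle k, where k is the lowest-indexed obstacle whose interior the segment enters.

Obstacle 1 [(0,19) (4,8) (11,18) (2,22)]:
  edge (0,19)–(4,8): clear
  edge (4,8)–(11,18): clear
  edge (11,18)–(2,22): clear
  edge (2,22)–(0,19): clear
  midpoint (18,8) outside
  → clear
Obstacle 2 [(13,14) (21,10) (24,20) (14,23)]:
  edge (13,14)–(21,10): clear
  edge (21,10)–(24,20): clear
  edge (24,20)–(14,23): clear
  edge (14,23)–(13,14): clear
  midpoint (18,8) outside
  → clear

FREE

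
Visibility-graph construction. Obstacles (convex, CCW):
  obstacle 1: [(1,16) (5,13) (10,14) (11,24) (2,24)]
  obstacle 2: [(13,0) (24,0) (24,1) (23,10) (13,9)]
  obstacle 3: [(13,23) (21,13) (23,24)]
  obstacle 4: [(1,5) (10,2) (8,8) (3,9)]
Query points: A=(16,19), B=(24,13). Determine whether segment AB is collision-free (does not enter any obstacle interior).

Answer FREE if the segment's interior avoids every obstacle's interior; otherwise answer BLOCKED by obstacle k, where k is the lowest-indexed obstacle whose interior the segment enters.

Obstacle 1 [(1,16) (5,13) (10,14) (11,24) (2,24)]:
  edge (1,16)–(5,13): clear
  edge (5,13)–(10,14): clear
  edge (10,14)–(11,24): clear
  edge (11,24)–(2,24): clear
  edge (2,24)–(1,16): clear
  midpoint (20,16) outside
  → clear
Obstacle 2 [(13,0) (24,0) (24,1) (23,10) (13,9)]:
  edge (13,0)–(24,0): clear
  edge (24,0)–(24,1): clear
  edge (24,1)–(23,10): clear
  edge (23,10)–(13,9): clear
  edge (13,9)–(13,0): clear
  midpoint (20,16) outside
  → clear
Obstacle 3 [(13,23) (21,13) (23,24)]:
  edge (13,23)–(21,13): crosses AB
  edge (21,13)–(23,24): crosses AB
  edge (23,24)–(13,23): clear
  → BLOCKED
Obstacle 4 [(1,5) (10,2) (8,8) (3,9)]:
  edge (1,5)–(10,2): clear
  edge (10,2)–(8,8): clear
  edge (8,8)–(3,9): clear
  edge (3,9)–(1,5): clear
  midpoint (20,16) outside
  → clear

BLOCKED by obstacle 3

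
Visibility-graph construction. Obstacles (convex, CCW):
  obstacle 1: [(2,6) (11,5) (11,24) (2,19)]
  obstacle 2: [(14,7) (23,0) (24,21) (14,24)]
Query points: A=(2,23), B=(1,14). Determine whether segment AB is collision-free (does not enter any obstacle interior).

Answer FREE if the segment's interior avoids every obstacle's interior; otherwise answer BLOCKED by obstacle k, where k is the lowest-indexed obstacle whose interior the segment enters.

Obstacle 1 [(2,6) (11,5) (11,24) (2,19)]:
  edge (2,6)–(11,5): clear
  edge (11,5)–(11,24): clear
  edge (11,24)–(2,19): clear
  edge (2,19)–(2,6): clear
  midpoint (3/2,37/2) outside
  → clear
Obstacle 2 [(14,7) (23,0) (24,21) (14,24)]:
  edge (14,7)–(23,0): clear
  edge (23,0)–(24,21): clear
  edge (24,21)–(14,24): clear
  edge (14,24)–(14,7): clear
  midpoint (3/2,37/2) outside
  → clear

FREE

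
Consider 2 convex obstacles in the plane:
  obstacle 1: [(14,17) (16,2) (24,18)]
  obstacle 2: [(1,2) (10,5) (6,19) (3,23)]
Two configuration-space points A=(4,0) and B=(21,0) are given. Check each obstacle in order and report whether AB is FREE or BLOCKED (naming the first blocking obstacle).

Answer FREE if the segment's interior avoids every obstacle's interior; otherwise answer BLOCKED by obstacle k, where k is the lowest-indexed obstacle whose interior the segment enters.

FREE

Obstacle 1 [(14,17) (16,2) (24,18)]:
  edge (14,17)–(16,2): clear
  edge (16,2)–(24,18): clear
  edge (24,18)–(14,17): clear
  midpoint (25/2,0) outside
  → clear
Obstacle 2 [(1,2) (10,5) (6,19) (3,23)]:
  edge (1,2)–(10,5): clear
  edge (10,5)–(6,19): clear
  edge (6,19)–(3,23): clear
  edge (3,23)–(1,2): clear
  midpoint (25/2,0) outside
  → clear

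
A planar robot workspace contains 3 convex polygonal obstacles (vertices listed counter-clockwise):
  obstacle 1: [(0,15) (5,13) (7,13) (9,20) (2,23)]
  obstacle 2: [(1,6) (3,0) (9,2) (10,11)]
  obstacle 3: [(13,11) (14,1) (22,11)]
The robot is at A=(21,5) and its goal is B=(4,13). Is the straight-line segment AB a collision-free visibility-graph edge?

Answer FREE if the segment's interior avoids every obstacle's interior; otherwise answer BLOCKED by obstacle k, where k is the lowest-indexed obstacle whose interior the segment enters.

BLOCKED by obstacle 2

Obstacle 1 [(0,15) (5,13) (7,13) (9,20) (2,23)]:
  edge (0,15)–(5,13): clear
  edge (5,13)–(7,13): clear
  edge (7,13)–(9,20): clear
  edge (9,20)–(2,23): clear
  edge (2,23)–(0,15): clear
  midpoint (25/2,9) outside
  → clear
Obstacle 2 [(1,6) (3,0) (9,2) (10,11)]:
  edge (1,6)–(3,0): clear
  edge (3,0)–(9,2): clear
  edge (9,2)–(10,11): crosses AB
  edge (10,11)–(1,6): crosses AB
  → BLOCKED
Obstacle 3 [(13,11) (14,1) (22,11)]:
  edge (13,11)–(14,1): crosses AB
  edge (14,1)–(22,11): crosses AB
  edge (22,11)–(13,11): clear
  → BLOCKED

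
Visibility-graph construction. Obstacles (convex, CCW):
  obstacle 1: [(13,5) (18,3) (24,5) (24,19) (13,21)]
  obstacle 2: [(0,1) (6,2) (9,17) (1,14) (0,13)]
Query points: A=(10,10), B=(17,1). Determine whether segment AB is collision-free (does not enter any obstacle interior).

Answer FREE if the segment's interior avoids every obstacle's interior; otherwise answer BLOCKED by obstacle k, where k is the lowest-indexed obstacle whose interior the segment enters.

Obstacle 1 [(13,5) (18,3) (24,5) (24,19) (13,21)]:
  edge (13,5)–(18,3): crosses AB
  edge (18,3)–(24,5): clear
  edge (24,5)–(24,19): clear
  edge (24,19)–(13,21): clear
  edge (13,21)–(13,5): crosses AB
  → BLOCKED
Obstacle 2 [(0,1) (6,2) (9,17) (1,14) (0,13)]:
  edge (0,1)–(6,2): clear
  edge (6,2)–(9,17): clear
  edge (9,17)–(1,14): clear
  edge (1,14)–(0,13): clear
  edge (0,13)–(0,1): clear
  midpoint (27/2,11/2) outside
  → clear

BLOCKED by obstacle 1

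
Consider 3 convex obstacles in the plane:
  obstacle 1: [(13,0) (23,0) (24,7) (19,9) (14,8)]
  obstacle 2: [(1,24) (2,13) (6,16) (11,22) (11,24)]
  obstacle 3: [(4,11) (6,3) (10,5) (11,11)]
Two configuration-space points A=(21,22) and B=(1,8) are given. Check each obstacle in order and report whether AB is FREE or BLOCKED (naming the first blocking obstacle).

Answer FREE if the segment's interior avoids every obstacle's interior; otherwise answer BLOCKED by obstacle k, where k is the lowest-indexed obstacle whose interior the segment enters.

BLOCKED by obstacle 3

Obstacle 1 [(13,0) (23,0) (24,7) (19,9) (14,8)]:
  edge (13,0)–(23,0): clear
  edge (23,0)–(24,7): clear
  edge (24,7)–(19,9): clear
  edge (19,9)–(14,8): clear
  edge (14,8)–(13,0): clear
  midpoint (11,15) outside
  → clear
Obstacle 2 [(1,24) (2,13) (6,16) (11,22) (11,24)]:
  edge (1,24)–(2,13): clear
  edge (2,13)–(6,16): clear
  edge (6,16)–(11,22): clear
  edge (11,22)–(11,24): clear
  edge (11,24)–(1,24): clear
  midpoint (11,15) outside
  → clear
Obstacle 3 [(4,11) (6,3) (10,5) (11,11)]:
  edge (4,11)–(6,3): crosses AB
  edge (6,3)–(10,5): clear
  edge (10,5)–(11,11): clear
  edge (11,11)–(4,11): crosses AB
  → BLOCKED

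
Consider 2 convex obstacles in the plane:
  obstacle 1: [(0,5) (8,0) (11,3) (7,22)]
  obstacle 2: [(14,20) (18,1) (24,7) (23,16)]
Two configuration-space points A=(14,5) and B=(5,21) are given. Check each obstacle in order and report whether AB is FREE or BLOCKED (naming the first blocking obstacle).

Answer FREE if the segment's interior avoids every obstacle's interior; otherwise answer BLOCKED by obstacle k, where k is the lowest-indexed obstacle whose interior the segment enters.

Obstacle 1 [(0,5) (8,0) (11,3) (7,22)]:
  edge (0,5)–(8,0): clear
  edge (8,0)–(11,3): clear
  edge (11,3)–(7,22): crosses AB
  edge (7,22)–(0,5): crosses AB
  → BLOCKED
Obstacle 2 [(14,20) (18,1) (24,7) (23,16)]:
  edge (14,20)–(18,1): clear
  edge (18,1)–(24,7): clear
  edge (24,7)–(23,16): clear
  edge (23,16)–(14,20): clear
  midpoint (19/2,13) outside
  → clear

BLOCKED by obstacle 1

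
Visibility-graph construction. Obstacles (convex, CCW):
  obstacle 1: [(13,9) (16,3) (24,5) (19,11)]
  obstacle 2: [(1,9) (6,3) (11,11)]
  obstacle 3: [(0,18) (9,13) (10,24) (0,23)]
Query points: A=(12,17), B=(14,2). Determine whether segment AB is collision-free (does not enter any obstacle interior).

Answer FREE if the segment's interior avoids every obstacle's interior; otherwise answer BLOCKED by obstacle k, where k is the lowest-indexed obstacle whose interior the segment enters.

BLOCKED by obstacle 1

Obstacle 1 [(13,9) (16,3) (24,5) (19,11)]:
  edge (13,9)–(16,3): crosses AB
  edge (16,3)–(24,5): clear
  edge (24,5)–(19,11): clear
  edge (19,11)–(13,9): crosses AB
  → BLOCKED
Obstacle 2 [(1,9) (6,3) (11,11)]:
  edge (1,9)–(6,3): clear
  edge (6,3)–(11,11): clear
  edge (11,11)–(1,9): clear
  midpoint (13,19/2) outside
  → clear
Obstacle 3 [(0,18) (9,13) (10,24) (0,23)]:
  edge (0,18)–(9,13): clear
  edge (9,13)–(10,24): clear
  edge (10,24)–(0,23): clear
  edge (0,23)–(0,18): clear
  midpoint (13,19/2) outside
  → clear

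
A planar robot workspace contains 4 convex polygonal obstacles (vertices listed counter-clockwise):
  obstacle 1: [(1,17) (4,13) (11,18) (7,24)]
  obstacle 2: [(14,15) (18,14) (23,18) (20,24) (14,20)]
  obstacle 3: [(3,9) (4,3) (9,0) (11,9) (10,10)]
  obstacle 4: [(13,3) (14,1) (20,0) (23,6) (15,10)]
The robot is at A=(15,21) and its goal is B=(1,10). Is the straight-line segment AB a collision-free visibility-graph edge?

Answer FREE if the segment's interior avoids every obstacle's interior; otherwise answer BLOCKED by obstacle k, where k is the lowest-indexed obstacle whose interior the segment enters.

FREE

Obstacle 1 [(1,17) (4,13) (11,18) (7,24)]:
  edge (1,17)–(4,13): clear
  edge (4,13)–(11,18): clear
  edge (11,18)–(7,24): clear
  edge (7,24)–(1,17): clear
  midpoint (8,31/2) outside
  → clear
Obstacle 2 [(14,15) (18,14) (23,18) (20,24) (14,20)]:
  edge (14,15)–(18,14): clear
  edge (18,14)–(23,18): clear
  edge (23,18)–(20,24): clear
  edge (20,24)–(14,20): clear
  edge (14,20)–(14,15): clear
  midpoint (8,31/2) outside
  → clear
Obstacle 3 [(3,9) (4,3) (9,0) (11,9) (10,10)]:
  edge (3,9)–(4,3): clear
  edge (4,3)–(9,0): clear
  edge (9,0)–(11,9): clear
  edge (11,9)–(10,10): clear
  edge (10,10)–(3,9): clear
  midpoint (8,31/2) outside
  → clear
Obstacle 4 [(13,3) (14,1) (20,0) (23,6) (15,10)]:
  edge (13,3)–(14,1): clear
  edge (14,1)–(20,0): clear
  edge (20,0)–(23,6): clear
  edge (23,6)–(15,10): clear
  edge (15,10)–(13,3): clear
  midpoint (8,31/2) outside
  → clear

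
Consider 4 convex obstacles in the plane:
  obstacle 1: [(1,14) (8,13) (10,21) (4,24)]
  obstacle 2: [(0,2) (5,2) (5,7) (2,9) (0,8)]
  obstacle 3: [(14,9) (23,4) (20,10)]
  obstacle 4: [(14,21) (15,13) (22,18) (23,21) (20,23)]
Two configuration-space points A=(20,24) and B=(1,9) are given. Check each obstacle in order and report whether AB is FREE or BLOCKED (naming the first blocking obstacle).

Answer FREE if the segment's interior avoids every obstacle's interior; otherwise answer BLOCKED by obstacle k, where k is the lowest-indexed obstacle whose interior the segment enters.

BLOCKED by obstacle 1

Obstacle 1 [(1,14) (8,13) (10,21) (4,24)]:
  edge (1,14)–(8,13): crosses AB
  edge (8,13)–(10,21): crosses AB
  edge (10,21)–(4,24): clear
  edge (4,24)–(1,14): clear
  → BLOCKED
Obstacle 2 [(0,2) (5,2) (5,7) (2,9) (0,8)]:
  edge (0,2)–(5,2): clear
  edge (5,2)–(5,7): clear
  edge (5,7)–(2,9): clear
  edge (2,9)–(0,8): clear
  edge (0,8)–(0,2): clear
  midpoint (21/2,33/2) outside
  → clear
Obstacle 3 [(14,9) (23,4) (20,10)]:
  edge (14,9)–(23,4): clear
  edge (23,4)–(20,10): clear
  edge (20,10)–(14,9): clear
  midpoint (21/2,33/2) outside
  → clear
Obstacle 4 [(14,21) (15,13) (22,18) (23,21) (20,23)]:
  edge (14,21)–(15,13): crosses AB
  edge (15,13)–(22,18): clear
  edge (22,18)–(23,21): clear
  edge (23,21)–(20,23): clear
  edge (20,23)–(14,21): crosses AB
  → BLOCKED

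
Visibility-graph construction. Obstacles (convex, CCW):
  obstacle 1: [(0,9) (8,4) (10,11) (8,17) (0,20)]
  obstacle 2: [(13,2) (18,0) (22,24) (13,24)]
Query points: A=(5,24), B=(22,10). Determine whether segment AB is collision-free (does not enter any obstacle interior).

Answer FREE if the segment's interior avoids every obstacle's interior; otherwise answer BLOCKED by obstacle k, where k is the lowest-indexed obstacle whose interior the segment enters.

Obstacle 1 [(0,9) (8,4) (10,11) (8,17) (0,20)]:
  edge (0,9)–(8,4): clear
  edge (8,4)–(10,11): clear
  edge (10,11)–(8,17): clear
  edge (8,17)–(0,20): clear
  edge (0,20)–(0,9): clear
  midpoint (27/2,17) outside
  → clear
Obstacle 2 [(13,2) (18,0) (22,24) (13,24)]:
  edge (13,2)–(18,0): clear
  edge (18,0)–(22,24): crosses AB
  edge (22,24)–(13,24): clear
  edge (13,24)–(13,2): crosses AB
  → BLOCKED

BLOCKED by obstacle 2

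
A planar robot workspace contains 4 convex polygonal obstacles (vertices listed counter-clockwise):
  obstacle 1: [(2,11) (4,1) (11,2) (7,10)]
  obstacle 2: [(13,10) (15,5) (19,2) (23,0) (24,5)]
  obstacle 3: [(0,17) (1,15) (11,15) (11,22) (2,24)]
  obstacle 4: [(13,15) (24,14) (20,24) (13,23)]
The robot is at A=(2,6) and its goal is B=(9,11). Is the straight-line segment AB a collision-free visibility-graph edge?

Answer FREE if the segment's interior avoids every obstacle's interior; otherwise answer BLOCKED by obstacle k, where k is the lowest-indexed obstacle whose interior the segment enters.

BLOCKED by obstacle 1

Obstacle 1 [(2,11) (4,1) (11,2) (7,10)]:
  edge (2,11)–(4,1): crosses AB
  edge (4,1)–(11,2): clear
  edge (11,2)–(7,10): crosses AB
  edge (7,10)–(2,11): clear
  → BLOCKED
Obstacle 2 [(13,10) (15,5) (19,2) (23,0) (24,5)]:
  edge (13,10)–(15,5): clear
  edge (15,5)–(19,2): clear
  edge (19,2)–(23,0): clear
  edge (23,0)–(24,5): clear
  edge (24,5)–(13,10): clear
  midpoint (11/2,17/2) outside
  → clear
Obstacle 3 [(0,17) (1,15) (11,15) (11,22) (2,24)]:
  edge (0,17)–(1,15): clear
  edge (1,15)–(11,15): clear
  edge (11,15)–(11,22): clear
  edge (11,22)–(2,24): clear
  edge (2,24)–(0,17): clear
  midpoint (11/2,17/2) outside
  → clear
Obstacle 4 [(13,15) (24,14) (20,24) (13,23)]:
  edge (13,15)–(24,14): clear
  edge (24,14)–(20,24): clear
  edge (20,24)–(13,23): clear
  edge (13,23)–(13,15): clear
  midpoint (11/2,17/2) outside
  → clear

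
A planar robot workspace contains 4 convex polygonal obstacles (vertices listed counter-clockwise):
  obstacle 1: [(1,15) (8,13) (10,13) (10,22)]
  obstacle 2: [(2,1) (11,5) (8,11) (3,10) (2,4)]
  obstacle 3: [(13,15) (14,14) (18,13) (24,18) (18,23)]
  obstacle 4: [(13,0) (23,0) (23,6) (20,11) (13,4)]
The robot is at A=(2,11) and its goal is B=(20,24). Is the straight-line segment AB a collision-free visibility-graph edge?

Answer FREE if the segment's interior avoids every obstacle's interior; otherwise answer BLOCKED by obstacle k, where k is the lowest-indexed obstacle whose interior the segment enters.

Obstacle 1 [(1,15) (8,13) (10,13) (10,22)]:
  edge (1,15)–(8,13): crosses AB
  edge (8,13)–(10,13): clear
  edge (10,13)–(10,22): crosses AB
  edge (10,22)–(1,15): clear
  → BLOCKED
Obstacle 2 [(2,1) (11,5) (8,11) (3,10) (2,4)]:
  edge (2,1)–(11,5): clear
  edge (11,5)–(8,11): clear
  edge (8,11)–(3,10): clear
  edge (3,10)–(2,4): clear
  edge (2,4)–(2,1): clear
  midpoint (11,35/2) outside
  → clear
Obstacle 3 [(13,15) (14,14) (18,13) (24,18) (18,23)]:
  edge (13,15)–(14,14): clear
  edge (14,14)–(18,13): clear
  edge (18,13)–(24,18): clear
  edge (24,18)–(18,23): crosses AB
  edge (18,23)–(13,15): crosses AB
  → BLOCKED
Obstacle 4 [(13,0) (23,0) (23,6) (20,11) (13,4)]:
  edge (13,0)–(23,0): clear
  edge (23,0)–(23,6): clear
  edge (23,6)–(20,11): clear
  edge (20,11)–(13,4): clear
  edge (13,4)–(13,0): clear
  midpoint (11,35/2) outside
  → clear

BLOCKED by obstacle 1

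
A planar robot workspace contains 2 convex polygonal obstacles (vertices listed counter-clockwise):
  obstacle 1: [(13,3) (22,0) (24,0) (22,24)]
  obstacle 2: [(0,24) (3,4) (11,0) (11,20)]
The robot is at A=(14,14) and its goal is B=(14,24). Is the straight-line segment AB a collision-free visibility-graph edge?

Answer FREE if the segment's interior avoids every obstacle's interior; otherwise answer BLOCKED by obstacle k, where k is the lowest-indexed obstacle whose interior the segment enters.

FREE

Obstacle 1 [(13,3) (22,0) (24,0) (22,24)]:
  edge (13,3)–(22,0): clear
  edge (22,0)–(24,0): clear
  edge (24,0)–(22,24): clear
  edge (22,24)–(13,3): clear
  midpoint (14,19) outside
  → clear
Obstacle 2 [(0,24) (3,4) (11,0) (11,20)]:
  edge (0,24)–(3,4): clear
  edge (3,4)–(11,0): clear
  edge (11,0)–(11,20): clear
  edge (11,20)–(0,24): clear
  midpoint (14,19) outside
  → clear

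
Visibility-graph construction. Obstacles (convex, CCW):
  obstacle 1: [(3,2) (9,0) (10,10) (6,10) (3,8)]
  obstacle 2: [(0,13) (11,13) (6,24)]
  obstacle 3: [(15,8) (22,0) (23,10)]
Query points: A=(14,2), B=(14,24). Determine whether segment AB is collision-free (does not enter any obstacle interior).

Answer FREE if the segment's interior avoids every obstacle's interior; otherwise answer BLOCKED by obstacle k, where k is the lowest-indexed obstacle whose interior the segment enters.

Obstacle 1 [(3,2) (9,0) (10,10) (6,10) (3,8)]:
  edge (3,2)–(9,0): clear
  edge (9,0)–(10,10): clear
  edge (10,10)–(6,10): clear
  edge (6,10)–(3,8): clear
  edge (3,8)–(3,2): clear
  midpoint (14,13) outside
  → clear
Obstacle 2 [(0,13) (11,13) (6,24)]:
  edge (0,13)–(11,13): clear
  edge (11,13)–(6,24): clear
  edge (6,24)–(0,13): clear
  midpoint (14,13) outside
  → clear
Obstacle 3 [(15,8) (22,0) (23,10)]:
  edge (15,8)–(22,0): clear
  edge (22,0)–(23,10): clear
  edge (23,10)–(15,8): clear
  midpoint (14,13) outside
  → clear

FREE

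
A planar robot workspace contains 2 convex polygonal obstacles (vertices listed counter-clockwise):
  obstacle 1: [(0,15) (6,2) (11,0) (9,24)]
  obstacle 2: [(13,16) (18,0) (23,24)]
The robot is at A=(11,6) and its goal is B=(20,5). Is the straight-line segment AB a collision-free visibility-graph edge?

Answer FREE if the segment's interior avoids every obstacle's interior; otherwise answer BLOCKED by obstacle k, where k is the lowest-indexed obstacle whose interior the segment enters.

Obstacle 1 [(0,15) (6,2) (11,0) (9,24)]:
  edge (0,15)–(6,2): clear
  edge (6,2)–(11,0): clear
  edge (11,0)–(9,24): clear
  edge (9,24)–(0,15): clear
  midpoint (31/2,11/2) outside
  → clear
Obstacle 2 [(13,16) (18,0) (23,24)]:
  edge (13,16)–(18,0): crosses AB
  edge (18,0)–(23,24): crosses AB
  edge (23,24)–(13,16): clear
  → BLOCKED

BLOCKED by obstacle 2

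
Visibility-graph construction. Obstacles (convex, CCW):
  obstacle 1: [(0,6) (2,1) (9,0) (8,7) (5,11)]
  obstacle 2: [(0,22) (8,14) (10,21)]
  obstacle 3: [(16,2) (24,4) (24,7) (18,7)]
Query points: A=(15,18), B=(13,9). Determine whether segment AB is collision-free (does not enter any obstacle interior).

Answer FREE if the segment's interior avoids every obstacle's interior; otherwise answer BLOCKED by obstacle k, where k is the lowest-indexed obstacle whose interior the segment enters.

Obstacle 1 [(0,6) (2,1) (9,0) (8,7) (5,11)]:
  edge (0,6)–(2,1): clear
  edge (2,1)–(9,0): clear
  edge (9,0)–(8,7): clear
  edge (8,7)–(5,11): clear
  edge (5,11)–(0,6): clear
  midpoint (14,27/2) outside
  → clear
Obstacle 2 [(0,22) (8,14) (10,21)]:
  edge (0,22)–(8,14): clear
  edge (8,14)–(10,21): clear
  edge (10,21)–(0,22): clear
  midpoint (14,27/2) outside
  → clear
Obstacle 3 [(16,2) (24,4) (24,7) (18,7)]:
  edge (16,2)–(24,4): clear
  edge (24,4)–(24,7): clear
  edge (24,7)–(18,7): clear
  edge (18,7)–(16,2): clear
  midpoint (14,27/2) outside
  → clear

FREE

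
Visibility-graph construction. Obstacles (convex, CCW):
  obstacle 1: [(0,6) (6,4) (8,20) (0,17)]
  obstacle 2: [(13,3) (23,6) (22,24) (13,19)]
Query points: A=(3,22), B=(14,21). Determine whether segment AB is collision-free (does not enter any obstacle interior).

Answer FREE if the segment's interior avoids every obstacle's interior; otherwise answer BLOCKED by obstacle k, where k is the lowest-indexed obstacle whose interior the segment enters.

FREE

Obstacle 1 [(0,6) (6,4) (8,20) (0,17)]:
  edge (0,6)–(6,4): clear
  edge (6,4)–(8,20): clear
  edge (8,20)–(0,17): clear
  edge (0,17)–(0,6): clear
  midpoint (17/2,43/2) outside
  → clear
Obstacle 2 [(13,3) (23,6) (22,24) (13,19)]:
  edge (13,3)–(23,6): clear
  edge (23,6)–(22,24): clear
  edge (22,24)–(13,19): clear
  edge (13,19)–(13,3): clear
  midpoint (17/2,43/2) outside
  → clear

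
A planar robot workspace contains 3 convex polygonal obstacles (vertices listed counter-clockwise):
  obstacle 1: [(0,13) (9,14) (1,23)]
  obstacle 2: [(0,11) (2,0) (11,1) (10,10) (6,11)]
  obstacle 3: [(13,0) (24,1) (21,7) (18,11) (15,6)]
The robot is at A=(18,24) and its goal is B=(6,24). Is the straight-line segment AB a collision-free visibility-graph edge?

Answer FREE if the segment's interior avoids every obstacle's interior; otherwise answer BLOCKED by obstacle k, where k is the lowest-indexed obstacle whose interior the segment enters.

FREE

Obstacle 1 [(0,13) (9,14) (1,23)]:
  edge (0,13)–(9,14): clear
  edge (9,14)–(1,23): clear
  edge (1,23)–(0,13): clear
  midpoint (12,24) outside
  → clear
Obstacle 2 [(0,11) (2,0) (11,1) (10,10) (6,11)]:
  edge (0,11)–(2,0): clear
  edge (2,0)–(11,1): clear
  edge (11,1)–(10,10): clear
  edge (10,10)–(6,11): clear
  edge (6,11)–(0,11): clear
  midpoint (12,24) outside
  → clear
Obstacle 3 [(13,0) (24,1) (21,7) (18,11) (15,6)]:
  edge (13,0)–(24,1): clear
  edge (24,1)–(21,7): clear
  edge (21,7)–(18,11): clear
  edge (18,11)–(15,6): clear
  edge (15,6)–(13,0): clear
  midpoint (12,24) outside
  → clear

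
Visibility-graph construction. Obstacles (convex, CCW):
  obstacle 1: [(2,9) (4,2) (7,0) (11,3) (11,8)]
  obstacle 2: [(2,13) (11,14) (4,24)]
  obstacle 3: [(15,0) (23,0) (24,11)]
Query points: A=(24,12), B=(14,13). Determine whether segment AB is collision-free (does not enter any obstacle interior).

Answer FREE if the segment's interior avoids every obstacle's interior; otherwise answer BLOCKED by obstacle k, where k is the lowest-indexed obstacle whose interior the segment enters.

Obstacle 1 [(2,9) (4,2) (7,0) (11,3) (11,8)]:
  edge (2,9)–(4,2): clear
  edge (4,2)–(7,0): clear
  edge (7,0)–(11,3): clear
  edge (11,3)–(11,8): clear
  edge (11,8)–(2,9): clear
  midpoint (19,25/2) outside
  → clear
Obstacle 2 [(2,13) (11,14) (4,24)]:
  edge (2,13)–(11,14): clear
  edge (11,14)–(4,24): clear
  edge (4,24)–(2,13): clear
  midpoint (19,25/2) outside
  → clear
Obstacle 3 [(15,0) (23,0) (24,11)]:
  edge (15,0)–(23,0): clear
  edge (23,0)–(24,11): clear
  edge (24,11)–(15,0): clear
  midpoint (19,25/2) outside
  → clear

FREE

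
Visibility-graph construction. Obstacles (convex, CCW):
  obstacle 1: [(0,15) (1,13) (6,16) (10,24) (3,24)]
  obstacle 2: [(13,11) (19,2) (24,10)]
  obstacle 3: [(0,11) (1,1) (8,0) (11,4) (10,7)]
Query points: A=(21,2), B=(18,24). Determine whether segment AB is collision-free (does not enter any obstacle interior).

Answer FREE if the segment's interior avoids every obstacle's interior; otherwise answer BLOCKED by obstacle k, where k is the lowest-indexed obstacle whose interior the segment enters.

Obstacle 1 [(0,15) (1,13) (6,16) (10,24) (3,24)]:
  edge (0,15)–(1,13): clear
  edge (1,13)–(6,16): clear
  edge (6,16)–(10,24): clear
  edge (10,24)–(3,24): clear
  edge (3,24)–(0,15): clear
  midpoint (39/2,13) outside
  → clear
Obstacle 2 [(13,11) (19,2) (24,10)]:
  edge (13,11)–(19,2): clear
  edge (19,2)–(24,10): crosses AB
  edge (24,10)–(13,11): crosses AB
  → BLOCKED
Obstacle 3 [(0,11) (1,1) (8,0) (11,4) (10,7)]:
  edge (0,11)–(1,1): clear
  edge (1,1)–(8,0): clear
  edge (8,0)–(11,4): clear
  edge (11,4)–(10,7): clear
  edge (10,7)–(0,11): clear
  midpoint (39/2,13) outside
  → clear

BLOCKED by obstacle 2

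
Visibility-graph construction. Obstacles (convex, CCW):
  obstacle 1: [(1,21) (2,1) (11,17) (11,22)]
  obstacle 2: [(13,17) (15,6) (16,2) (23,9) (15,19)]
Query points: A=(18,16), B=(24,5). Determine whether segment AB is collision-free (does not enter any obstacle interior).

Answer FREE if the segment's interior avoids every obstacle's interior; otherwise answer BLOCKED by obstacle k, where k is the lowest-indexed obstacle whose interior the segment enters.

BLOCKED by obstacle 2

Obstacle 1 [(1,21) (2,1) (11,17) (11,22)]:
  edge (1,21)–(2,1): clear
  edge (2,1)–(11,17): clear
  edge (11,17)–(11,22): clear
  edge (11,22)–(1,21): clear
  midpoint (21,21/2) outside
  → clear
Obstacle 2 [(13,17) (15,6) (16,2) (23,9) (15,19)]:
  edge (13,17)–(15,6): clear
  edge (15,6)–(16,2): clear
  edge (16,2)–(23,9): crosses AB
  edge (23,9)–(15,19): crosses AB
  edge (15,19)–(13,17): clear
  → BLOCKED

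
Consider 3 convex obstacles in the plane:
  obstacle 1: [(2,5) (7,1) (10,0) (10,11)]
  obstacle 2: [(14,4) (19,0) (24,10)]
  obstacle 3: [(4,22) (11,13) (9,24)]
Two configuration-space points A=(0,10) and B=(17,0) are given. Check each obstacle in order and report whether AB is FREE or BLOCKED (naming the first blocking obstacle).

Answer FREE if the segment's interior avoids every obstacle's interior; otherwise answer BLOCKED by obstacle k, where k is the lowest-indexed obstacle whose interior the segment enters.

Obstacle 1 [(2,5) (7,1) (10,0) (10,11)]:
  edge (2,5)–(7,1): clear
  edge (7,1)–(10,0): clear
  edge (10,0)–(10,11): crosses AB
  edge (10,11)–(2,5): crosses AB
  → BLOCKED
Obstacle 2 [(14,4) (19,0) (24,10)]:
  edge (14,4)–(19,0): clear
  edge (19,0)–(24,10): clear
  edge (24,10)–(14,4): clear
  midpoint (17/2,5) outside
  → clear
Obstacle 3 [(4,22) (11,13) (9,24)]:
  edge (4,22)–(11,13): clear
  edge (11,13)–(9,24): clear
  edge (9,24)–(4,22): clear
  midpoint (17/2,5) outside
  → clear

BLOCKED by obstacle 1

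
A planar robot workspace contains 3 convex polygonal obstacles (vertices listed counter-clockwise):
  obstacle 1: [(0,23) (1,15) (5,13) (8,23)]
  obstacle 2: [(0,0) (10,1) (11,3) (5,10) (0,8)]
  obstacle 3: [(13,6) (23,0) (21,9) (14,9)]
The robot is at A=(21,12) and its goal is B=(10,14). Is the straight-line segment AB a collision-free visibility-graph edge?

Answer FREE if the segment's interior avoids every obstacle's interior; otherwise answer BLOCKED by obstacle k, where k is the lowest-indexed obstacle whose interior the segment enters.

Obstacle 1 [(0,23) (1,15) (5,13) (8,23)]:
  edge (0,23)–(1,15): clear
  edge (1,15)–(5,13): clear
  edge (5,13)–(8,23): clear
  edge (8,23)–(0,23): clear
  midpoint (31/2,13) outside
  → clear
Obstacle 2 [(0,0) (10,1) (11,3) (5,10) (0,8)]:
  edge (0,0)–(10,1): clear
  edge (10,1)–(11,3): clear
  edge (11,3)–(5,10): clear
  edge (5,10)–(0,8): clear
  edge (0,8)–(0,0): clear
  midpoint (31/2,13) outside
  → clear
Obstacle 3 [(13,6) (23,0) (21,9) (14,9)]:
  edge (13,6)–(23,0): clear
  edge (23,0)–(21,9): clear
  edge (21,9)–(14,9): clear
  edge (14,9)–(13,6): clear
  midpoint (31/2,13) outside
  → clear

FREE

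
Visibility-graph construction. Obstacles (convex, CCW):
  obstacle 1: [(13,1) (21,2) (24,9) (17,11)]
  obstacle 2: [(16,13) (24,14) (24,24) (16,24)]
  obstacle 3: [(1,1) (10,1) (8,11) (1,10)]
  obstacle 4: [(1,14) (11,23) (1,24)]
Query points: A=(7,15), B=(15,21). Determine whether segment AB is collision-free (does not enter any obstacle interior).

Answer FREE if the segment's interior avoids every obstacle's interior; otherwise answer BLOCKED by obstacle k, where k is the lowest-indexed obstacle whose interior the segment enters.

FREE

Obstacle 1 [(13,1) (21,2) (24,9) (17,11)]:
  edge (13,1)–(21,2): clear
  edge (21,2)–(24,9): clear
  edge (24,9)–(17,11): clear
  edge (17,11)–(13,1): clear
  midpoint (11,18) outside
  → clear
Obstacle 2 [(16,13) (24,14) (24,24) (16,24)]:
  edge (16,13)–(24,14): clear
  edge (24,14)–(24,24): clear
  edge (24,24)–(16,24): clear
  edge (16,24)–(16,13): clear
  midpoint (11,18) outside
  → clear
Obstacle 3 [(1,1) (10,1) (8,11) (1,10)]:
  edge (1,1)–(10,1): clear
  edge (10,1)–(8,11): clear
  edge (8,11)–(1,10): clear
  edge (1,10)–(1,1): clear
  midpoint (11,18) outside
  → clear
Obstacle 4 [(1,14) (11,23) (1,24)]:
  edge (1,14)–(11,23): clear
  edge (11,23)–(1,24): clear
  edge (1,24)–(1,14): clear
  midpoint (11,18) outside
  → clear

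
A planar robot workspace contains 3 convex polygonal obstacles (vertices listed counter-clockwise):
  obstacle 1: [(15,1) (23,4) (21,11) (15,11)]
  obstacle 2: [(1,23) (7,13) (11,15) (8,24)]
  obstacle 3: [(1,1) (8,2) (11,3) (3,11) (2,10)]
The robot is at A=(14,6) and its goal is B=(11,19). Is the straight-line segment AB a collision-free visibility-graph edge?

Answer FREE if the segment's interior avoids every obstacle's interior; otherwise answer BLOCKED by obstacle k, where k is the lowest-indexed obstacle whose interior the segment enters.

FREE

Obstacle 1 [(15,1) (23,4) (21,11) (15,11)]:
  edge (15,1)–(23,4): clear
  edge (23,4)–(21,11): clear
  edge (21,11)–(15,11): clear
  edge (15,11)–(15,1): clear
  midpoint (25/2,25/2) outside
  → clear
Obstacle 2 [(1,23) (7,13) (11,15) (8,24)]:
  edge (1,23)–(7,13): clear
  edge (7,13)–(11,15): clear
  edge (11,15)–(8,24): clear
  edge (8,24)–(1,23): clear
  midpoint (25/2,25/2) outside
  → clear
Obstacle 3 [(1,1) (8,2) (11,3) (3,11) (2,10)]:
  edge (1,1)–(8,2): clear
  edge (8,2)–(11,3): clear
  edge (11,3)–(3,11): clear
  edge (3,11)–(2,10): clear
  edge (2,10)–(1,1): clear
  midpoint (25/2,25/2) outside
  → clear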